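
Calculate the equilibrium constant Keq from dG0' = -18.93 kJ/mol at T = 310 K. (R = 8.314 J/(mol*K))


Keq = exp(-dG0 * 1000 / (R * T))
Keq = exp(-(-18.93) * 1000 / (8.314 * 310))
Keq = 1548.0972

1548.0972


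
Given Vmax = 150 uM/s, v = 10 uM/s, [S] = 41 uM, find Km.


Km = [S] * (Vmax - v) / v
Km = 41 * (150 - 10) / 10
Km = 574.0 uM

574.0 uM


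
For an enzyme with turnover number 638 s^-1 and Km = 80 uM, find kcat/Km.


Catalytic efficiency = kcat / Km
= 638 / 80
= 7.975 uM^-1*s^-1

7.975 uM^-1*s^-1


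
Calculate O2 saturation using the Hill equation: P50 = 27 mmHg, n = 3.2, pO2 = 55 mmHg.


Y = pO2^n / (P50^n + pO2^n)
Y = 55^3.2 / (27^3.2 + 55^3.2)
Y = 90.69%

90.69%


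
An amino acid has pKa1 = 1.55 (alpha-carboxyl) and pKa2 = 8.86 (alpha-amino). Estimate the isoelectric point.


pI = (pKa1 + pKa2) / 2
pI = (1.55 + 8.86) / 2
pI = 5.205

5.205


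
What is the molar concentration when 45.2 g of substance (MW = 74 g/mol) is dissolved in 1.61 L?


C = (mass / MW) / volume
C = (45.2 / 74) / 1.61
C = 0.3794 M

0.3794 M


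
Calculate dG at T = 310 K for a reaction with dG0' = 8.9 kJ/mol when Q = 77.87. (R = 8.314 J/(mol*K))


dG = dG0' + RT * ln(Q) / 1000
dG = 8.9 + 8.314 * 310 * ln(77.87) / 1000
dG = 20.1244 kJ/mol

20.1244 kJ/mol


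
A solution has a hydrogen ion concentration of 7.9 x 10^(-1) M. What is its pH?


pH = -log10([H+])
pH = -log10(7.9 x 10^(-1))
pH = 0.1024

0.1024


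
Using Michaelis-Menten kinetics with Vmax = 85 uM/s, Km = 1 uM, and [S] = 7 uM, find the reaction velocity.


v = Vmax * [S] / (Km + [S])
v = 85 * 7 / (1 + 7)
v = 74.375 uM/s

74.375 uM/s


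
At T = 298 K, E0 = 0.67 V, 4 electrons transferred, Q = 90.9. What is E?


E = E0 - (RT/nF) * ln(Q)
E = 0.67 - (8.314 * 298 / (4 * 96485)) * ln(90.9)
E = 0.641 V

0.641 V


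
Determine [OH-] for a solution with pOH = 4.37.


[OH-] = 10^(-pOH)
[OH-] = 10^(-4.37)
[OH-] = 4.266e-05 M

4.266e-05 M


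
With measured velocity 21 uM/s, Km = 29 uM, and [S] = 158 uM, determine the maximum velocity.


Vmax = v * (Km + [S]) / [S]
Vmax = 21 * (29 + 158) / 158
Vmax = 24.8544 uM/s

24.8544 uM/s


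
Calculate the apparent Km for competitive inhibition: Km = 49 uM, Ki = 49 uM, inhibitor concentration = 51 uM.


Km_app = Km * (1 + [I]/Ki)
Km_app = 49 * (1 + 51/49)
Km_app = 100.0 uM

100.0 uM


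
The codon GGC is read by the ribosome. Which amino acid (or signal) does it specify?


Standard genetic code lookup.
Codon GGC -> Gly

Gly


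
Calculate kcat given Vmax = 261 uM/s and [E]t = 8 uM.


kcat = Vmax / [E]t
kcat = 261 / 8
kcat = 32.625 s^-1

32.625 s^-1


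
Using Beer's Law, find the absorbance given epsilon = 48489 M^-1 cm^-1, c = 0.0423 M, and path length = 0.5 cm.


A = epsilon * c * l
A = 48489 * 0.0423 * 0.5
A = 1025.5423

1025.5423


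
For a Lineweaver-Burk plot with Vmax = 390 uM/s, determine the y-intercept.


y-intercept = 1/Vmax
= 1/390
= 0.0026 s/uM

0.0026 s/uM


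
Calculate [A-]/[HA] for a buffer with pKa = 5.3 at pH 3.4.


[A-]/[HA] = 10^(pH - pKa)
= 10^(3.4 - 5.3)
= 0.0126

0.0126


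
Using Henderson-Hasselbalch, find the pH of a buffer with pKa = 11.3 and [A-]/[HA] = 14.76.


pH = pKa + log10([A-]/[HA])
pH = 11.3 + log10(14.76)
pH = 12.4691

12.4691


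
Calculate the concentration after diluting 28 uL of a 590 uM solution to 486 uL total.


C2 = C1 * V1 / V2
C2 = 590 * 28 / 486
C2 = 33.9918 uM

33.9918 uM


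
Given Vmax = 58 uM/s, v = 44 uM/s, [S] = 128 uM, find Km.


Km = [S] * (Vmax - v) / v
Km = 128 * (58 - 44) / 44
Km = 40.7273 uM

40.7273 uM


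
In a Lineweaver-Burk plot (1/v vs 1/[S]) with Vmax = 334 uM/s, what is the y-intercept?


y-intercept = 1/Vmax
= 1/334
= 0.003 s/uM

0.003 s/uM


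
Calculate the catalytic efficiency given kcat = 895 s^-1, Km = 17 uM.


Catalytic efficiency = kcat / Km
= 895 / 17
= 52.6471 uM^-1*s^-1

52.6471 uM^-1*s^-1


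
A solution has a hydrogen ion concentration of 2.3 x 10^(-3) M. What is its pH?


pH = -log10([H+])
pH = -log10(2.3 x 10^(-3))
pH = 2.6383

2.6383


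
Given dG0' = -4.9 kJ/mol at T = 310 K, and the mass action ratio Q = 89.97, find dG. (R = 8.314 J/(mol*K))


dG = dG0' + RT * ln(Q) / 1000
dG = -4.9 + 8.314 * 310 * ln(89.97) / 1000
dG = 6.6967 kJ/mol

6.6967 kJ/mol


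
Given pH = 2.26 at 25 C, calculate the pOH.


pOH = 14 - pH
pOH = 14 - 2.26
pOH = 11.74

11.74


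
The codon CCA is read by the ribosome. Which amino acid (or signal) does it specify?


Standard genetic code lookup.
Codon CCA -> Pro

Pro


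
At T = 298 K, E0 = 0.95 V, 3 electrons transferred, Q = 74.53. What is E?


E = E0 - (RT/nF) * ln(Q)
E = 0.95 - (8.314 * 298 / (3 * 96485)) * ln(74.53)
E = 0.9131 V

0.9131 V


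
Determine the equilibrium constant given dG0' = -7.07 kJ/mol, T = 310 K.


Keq = exp(-dG0 * 1000 / (R * T))
Keq = exp(-(-7.07) * 1000 / (8.314 * 310))
Keq = 15.5357

15.5357


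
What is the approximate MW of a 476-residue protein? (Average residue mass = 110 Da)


MW = n_residues * 110 Da
MW = 476 * 110
MW = 52360 Da

52360 Da


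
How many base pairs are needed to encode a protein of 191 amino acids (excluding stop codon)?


Each amino acid = 1 codon = 3 bp
bp = 191 * 3 = 573 bp

573 bp


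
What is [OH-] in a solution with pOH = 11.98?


[OH-] = 10^(-pOH)
[OH-] = 10^(-11.98)
[OH-] = 1.047e-12 M

1.047e-12 M


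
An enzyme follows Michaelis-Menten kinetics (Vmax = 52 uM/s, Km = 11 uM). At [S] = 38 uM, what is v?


v = Vmax * [S] / (Km + [S])
v = 52 * 38 / (11 + 38)
v = 40.3265 uM/s

40.3265 uM/s


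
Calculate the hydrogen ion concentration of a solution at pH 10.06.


[H+] = 10^(-pH)
[H+] = 10^(-10.06)
[H+] = 8.710e-11 M

8.710e-11 M


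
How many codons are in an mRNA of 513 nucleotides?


codons = nucleotides / 3
codons = 513 / 3 = 171

171


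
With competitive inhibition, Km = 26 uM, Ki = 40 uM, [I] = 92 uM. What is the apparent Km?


Km_app = Km * (1 + [I]/Ki)
Km_app = 26 * (1 + 92/40)
Km_app = 85.8 uM

85.8 uM


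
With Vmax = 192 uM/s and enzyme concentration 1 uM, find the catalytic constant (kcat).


kcat = Vmax / [E]t
kcat = 192 / 1
kcat = 192.0 s^-1

192.0 s^-1


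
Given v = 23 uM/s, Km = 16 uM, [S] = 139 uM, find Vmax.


Vmax = v * (Km + [S]) / [S]
Vmax = 23 * (16 + 139) / 139
Vmax = 25.6475 uM/s

25.6475 uM/s


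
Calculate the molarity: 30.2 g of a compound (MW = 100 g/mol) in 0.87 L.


C = (mass / MW) / volume
C = (30.2 / 100) / 0.87
C = 0.3471 M

0.3471 M


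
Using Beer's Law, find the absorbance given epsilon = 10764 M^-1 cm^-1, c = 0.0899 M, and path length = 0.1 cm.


A = epsilon * c * l
A = 10764 * 0.0899 * 0.1
A = 96.7684

96.7684


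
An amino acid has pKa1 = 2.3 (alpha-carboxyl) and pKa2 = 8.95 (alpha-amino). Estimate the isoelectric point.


pI = (pKa1 + pKa2) / 2
pI = (2.3 + 8.95) / 2
pI = 5.625

5.625


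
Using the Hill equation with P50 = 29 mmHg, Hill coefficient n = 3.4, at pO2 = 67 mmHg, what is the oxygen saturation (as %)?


Y = pO2^n / (P50^n + pO2^n)
Y = 67^3.4 / (29^3.4 + 67^3.4)
Y = 94.52%

94.52%


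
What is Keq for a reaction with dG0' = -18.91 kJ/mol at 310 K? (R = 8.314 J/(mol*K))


Keq = exp(-dG0 * 1000 / (R * T))
Keq = exp(-(-18.91) * 1000 / (8.314 * 310))
Keq = 1536.1305

1536.1305


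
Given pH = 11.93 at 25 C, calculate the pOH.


pOH = 14 - pH
pOH = 14 - 11.93
pOH = 2.07

2.07


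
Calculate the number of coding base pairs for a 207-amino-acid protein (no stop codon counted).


Each amino acid = 1 codon = 3 bp
bp = 207 * 3 = 621 bp

621 bp


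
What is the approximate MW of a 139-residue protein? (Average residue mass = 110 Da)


MW = n_residues * 110 Da
MW = 139 * 110
MW = 15290 Da

15290 Da


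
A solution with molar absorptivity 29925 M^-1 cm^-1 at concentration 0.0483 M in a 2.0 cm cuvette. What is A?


A = epsilon * c * l
A = 29925 * 0.0483 * 2.0
A = 2890.755

2890.755


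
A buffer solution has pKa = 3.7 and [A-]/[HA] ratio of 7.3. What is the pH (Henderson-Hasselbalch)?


pH = pKa + log10([A-]/[HA])
pH = 3.7 + log10(7.3)
pH = 4.5633

4.5633


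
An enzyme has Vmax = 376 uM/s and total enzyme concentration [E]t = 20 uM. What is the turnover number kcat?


kcat = Vmax / [E]t
kcat = 376 / 20
kcat = 18.8 s^-1

18.8 s^-1


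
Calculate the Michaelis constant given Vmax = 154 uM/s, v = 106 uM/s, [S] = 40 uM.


Km = [S] * (Vmax - v) / v
Km = 40 * (154 - 106) / 106
Km = 18.1132 uM

18.1132 uM


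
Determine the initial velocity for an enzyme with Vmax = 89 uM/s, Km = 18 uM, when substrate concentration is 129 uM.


v = Vmax * [S] / (Km + [S])
v = 89 * 129 / (18 + 129)
v = 78.102 uM/s

78.102 uM/s


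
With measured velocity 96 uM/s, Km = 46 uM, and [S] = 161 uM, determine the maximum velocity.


Vmax = v * (Km + [S]) / [S]
Vmax = 96 * (46 + 161) / 161
Vmax = 123.4286 uM/s

123.4286 uM/s


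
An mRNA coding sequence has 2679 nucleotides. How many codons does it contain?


codons = nucleotides / 3
codons = 2679 / 3 = 893

893


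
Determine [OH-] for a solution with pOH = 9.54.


[OH-] = 10^(-pOH)
[OH-] = 10^(-9.54)
[OH-] = 2.884e-10 M

2.884e-10 M


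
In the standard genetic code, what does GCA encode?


Standard genetic code lookup.
Codon GCA -> Ala

Ala


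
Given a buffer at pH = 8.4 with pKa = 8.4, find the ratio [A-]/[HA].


[A-]/[HA] = 10^(pH - pKa)
= 10^(8.4 - 8.4)
= 1.0

1.0


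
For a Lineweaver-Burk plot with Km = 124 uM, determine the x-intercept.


x-intercept = -1/Km
= -1/124
= -0.0081 1/uM

-0.0081 1/uM


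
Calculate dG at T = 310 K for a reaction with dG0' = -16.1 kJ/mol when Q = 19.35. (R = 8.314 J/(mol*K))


dG = dG0' + RT * ln(Q) / 1000
dG = -16.1 + 8.314 * 310 * ln(19.35) / 1000
dG = -8.4641 kJ/mol

-8.4641 kJ/mol


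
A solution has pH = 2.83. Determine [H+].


[H+] = 10^(-pH)
[H+] = 10^(-2.83)
[H+] = 0.0015 M

0.0015 M


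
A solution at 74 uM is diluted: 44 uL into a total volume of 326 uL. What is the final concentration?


C2 = C1 * V1 / V2
C2 = 74 * 44 / 326
C2 = 9.9877 uM

9.9877 uM


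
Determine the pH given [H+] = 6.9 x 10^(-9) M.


pH = -log10([H+])
pH = -log10(6.9 x 10^(-9))
pH = 8.1612

8.1612


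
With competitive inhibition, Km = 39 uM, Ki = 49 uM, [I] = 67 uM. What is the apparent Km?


Km_app = Km * (1 + [I]/Ki)
Km_app = 39 * (1 + 67/49)
Km_app = 92.3265 uM

92.3265 uM


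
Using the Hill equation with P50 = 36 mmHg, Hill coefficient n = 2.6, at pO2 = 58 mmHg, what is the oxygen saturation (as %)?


Y = pO2^n / (P50^n + pO2^n)
Y = 58^2.6 / (36^2.6 + 58^2.6)
Y = 77.56%

77.56%


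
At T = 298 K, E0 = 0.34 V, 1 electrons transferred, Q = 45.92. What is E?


E = E0 - (RT/nF) * ln(Q)
E = 0.34 - (8.314 * 298 / (1 * 96485)) * ln(45.92)
E = 0.2417 V

0.2417 V


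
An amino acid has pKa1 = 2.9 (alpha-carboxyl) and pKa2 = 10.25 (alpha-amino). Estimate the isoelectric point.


pI = (pKa1 + pKa2) / 2
pI = (2.9 + 10.25) / 2
pI = 6.575

6.575


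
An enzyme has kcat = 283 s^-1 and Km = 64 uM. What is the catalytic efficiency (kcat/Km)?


Catalytic efficiency = kcat / Km
= 283 / 64
= 4.4219 uM^-1*s^-1

4.4219 uM^-1*s^-1


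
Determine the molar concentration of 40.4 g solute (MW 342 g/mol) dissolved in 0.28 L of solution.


C = (mass / MW) / volume
C = (40.4 / 342) / 0.28
C = 0.4219 M

0.4219 M


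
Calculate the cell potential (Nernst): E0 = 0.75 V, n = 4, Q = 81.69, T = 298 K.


E = E0 - (RT/nF) * ln(Q)
E = 0.75 - (8.314 * 298 / (4 * 96485)) * ln(81.69)
E = 0.7217 V

0.7217 V


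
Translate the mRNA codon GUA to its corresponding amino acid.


Standard genetic code lookup.
Codon GUA -> Val

Val


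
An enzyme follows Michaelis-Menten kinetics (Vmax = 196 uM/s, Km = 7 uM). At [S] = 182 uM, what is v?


v = Vmax * [S] / (Km + [S])
v = 196 * 182 / (7 + 182)
v = 188.7407 uM/s

188.7407 uM/s


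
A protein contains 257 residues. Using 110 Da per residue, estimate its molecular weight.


MW = n_residues * 110 Da
MW = 257 * 110
MW = 28270 Da

28270 Da


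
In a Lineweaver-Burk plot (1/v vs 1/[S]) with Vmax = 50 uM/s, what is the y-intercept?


y-intercept = 1/Vmax
= 1/50
= 0.02 s/uM

0.02 s/uM


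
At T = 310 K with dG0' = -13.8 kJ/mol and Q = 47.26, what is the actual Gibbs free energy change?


dG = dG0' + RT * ln(Q) / 1000
dG = -13.8 + 8.314 * 310 * ln(47.26) / 1000
dG = -3.8626 kJ/mol

-3.8626 kJ/mol


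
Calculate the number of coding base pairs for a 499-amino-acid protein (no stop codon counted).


Each amino acid = 1 codon = 3 bp
bp = 499 * 3 = 1497 bp

1497 bp


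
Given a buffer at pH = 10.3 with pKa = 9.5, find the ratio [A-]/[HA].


[A-]/[HA] = 10^(pH - pKa)
= 10^(10.3 - 9.5)
= 6.3096

6.3096


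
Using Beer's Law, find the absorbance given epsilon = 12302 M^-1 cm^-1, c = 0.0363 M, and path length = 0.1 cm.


A = epsilon * c * l
A = 12302 * 0.0363 * 0.1
A = 44.6563

44.6563


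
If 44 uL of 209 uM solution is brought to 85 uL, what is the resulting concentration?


C2 = C1 * V1 / V2
C2 = 209 * 44 / 85
C2 = 108.1882 uM

108.1882 uM


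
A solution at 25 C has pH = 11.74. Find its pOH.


pOH = 14 - pH
pOH = 14 - 11.74
pOH = 2.26

2.26


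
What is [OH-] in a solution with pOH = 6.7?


[OH-] = 10^(-pOH)
[OH-] = 10^(-6.7)
[OH-] = 1.995e-07 M

1.995e-07 M


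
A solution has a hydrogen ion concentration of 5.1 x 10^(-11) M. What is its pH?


pH = -log10([H+])
pH = -log10(5.1 x 10^(-11))
pH = 10.2924

10.2924


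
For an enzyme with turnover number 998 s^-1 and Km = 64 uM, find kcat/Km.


Catalytic efficiency = kcat / Km
= 998 / 64
= 15.5938 uM^-1*s^-1

15.5938 uM^-1*s^-1


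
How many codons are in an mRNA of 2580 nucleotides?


codons = nucleotides / 3
codons = 2580 / 3 = 860

860


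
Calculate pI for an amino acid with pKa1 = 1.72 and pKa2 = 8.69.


pI = (pKa1 + pKa2) / 2
pI = (1.72 + 8.69) / 2
pI = 5.205

5.205


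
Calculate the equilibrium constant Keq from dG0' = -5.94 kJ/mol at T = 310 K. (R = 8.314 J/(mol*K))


Keq = exp(-dG0 * 1000 / (R * T))
Keq = exp(-(-5.94) * 1000 / (8.314 * 310))
Keq = 10.0212

10.0212


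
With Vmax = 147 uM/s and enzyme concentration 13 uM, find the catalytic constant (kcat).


kcat = Vmax / [E]t
kcat = 147 / 13
kcat = 11.3077 s^-1

11.3077 s^-1


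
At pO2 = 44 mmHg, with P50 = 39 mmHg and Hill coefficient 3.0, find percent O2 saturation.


Y = pO2^n / (P50^n + pO2^n)
Y = 44^3.0 / (39^3.0 + 44^3.0)
Y = 58.95%

58.95%


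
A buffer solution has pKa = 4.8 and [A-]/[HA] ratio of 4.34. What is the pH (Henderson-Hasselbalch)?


pH = pKa + log10([A-]/[HA])
pH = 4.8 + log10(4.34)
pH = 5.4375

5.4375


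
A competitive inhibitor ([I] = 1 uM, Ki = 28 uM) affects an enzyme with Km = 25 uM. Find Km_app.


Km_app = Km * (1 + [I]/Ki)
Km_app = 25 * (1 + 1/28)
Km_app = 25.8929 uM

25.8929 uM


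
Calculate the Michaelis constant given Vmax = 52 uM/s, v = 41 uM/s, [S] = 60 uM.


Km = [S] * (Vmax - v) / v
Km = 60 * (52 - 41) / 41
Km = 16.0976 uM

16.0976 uM


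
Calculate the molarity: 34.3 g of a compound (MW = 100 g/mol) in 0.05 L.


C = (mass / MW) / volume
C = (34.3 / 100) / 0.05
C = 6.86 M

6.86 M


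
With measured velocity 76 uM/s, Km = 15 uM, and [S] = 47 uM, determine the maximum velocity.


Vmax = v * (Km + [S]) / [S]
Vmax = 76 * (15 + 47) / 47
Vmax = 100.2553 uM/s

100.2553 uM/s


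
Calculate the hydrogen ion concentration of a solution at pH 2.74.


[H+] = 10^(-pH)
[H+] = 10^(-2.74)
[H+] = 0.0018 M

0.0018 M


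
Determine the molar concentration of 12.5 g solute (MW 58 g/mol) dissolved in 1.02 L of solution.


C = (mass / MW) / volume
C = (12.5 / 58) / 1.02
C = 0.2113 M

0.2113 M


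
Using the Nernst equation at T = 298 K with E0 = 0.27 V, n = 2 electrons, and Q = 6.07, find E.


E = E0 - (RT/nF) * ln(Q)
E = 0.27 - (8.314 * 298 / (2 * 96485)) * ln(6.07)
E = 0.2468 V

0.2468 V


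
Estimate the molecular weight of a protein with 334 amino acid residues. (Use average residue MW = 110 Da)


MW = n_residues * 110 Da
MW = 334 * 110
MW = 36740 Da

36740 Da


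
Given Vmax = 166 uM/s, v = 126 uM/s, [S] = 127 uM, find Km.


Km = [S] * (Vmax - v) / v
Km = 127 * (166 - 126) / 126
Km = 40.3175 uM

40.3175 uM


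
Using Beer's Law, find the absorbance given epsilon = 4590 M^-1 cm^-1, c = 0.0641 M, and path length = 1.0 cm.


A = epsilon * c * l
A = 4590 * 0.0641 * 1.0
A = 294.219

294.219


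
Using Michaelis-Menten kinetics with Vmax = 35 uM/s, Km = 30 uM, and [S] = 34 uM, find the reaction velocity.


v = Vmax * [S] / (Km + [S])
v = 35 * 34 / (30 + 34)
v = 18.5938 uM/s

18.5938 uM/s


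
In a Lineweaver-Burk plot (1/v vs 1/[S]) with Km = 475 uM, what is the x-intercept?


x-intercept = -1/Km
= -1/475
= -0.0021 1/uM

-0.0021 1/uM


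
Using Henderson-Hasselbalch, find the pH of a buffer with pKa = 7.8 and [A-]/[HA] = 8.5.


pH = pKa + log10([A-]/[HA])
pH = 7.8 + log10(8.5)
pH = 8.7294

8.7294


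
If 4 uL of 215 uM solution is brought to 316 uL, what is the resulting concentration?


C2 = C1 * V1 / V2
C2 = 215 * 4 / 316
C2 = 2.7215 uM

2.7215 uM


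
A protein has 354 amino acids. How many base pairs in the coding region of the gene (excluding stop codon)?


Each amino acid = 1 codon = 3 bp
bp = 354 * 3 = 1062 bp

1062 bp


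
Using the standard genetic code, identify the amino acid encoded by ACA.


Standard genetic code lookup.
Codon ACA -> Thr

Thr


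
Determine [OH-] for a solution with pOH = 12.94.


[OH-] = 10^(-pOH)
[OH-] = 10^(-12.94)
[OH-] = 1.148e-13 M

1.148e-13 M


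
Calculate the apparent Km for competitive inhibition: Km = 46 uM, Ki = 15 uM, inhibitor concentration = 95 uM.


Km_app = Km * (1 + [I]/Ki)
Km_app = 46 * (1 + 95/15)
Km_app = 337.3333 uM

337.3333 uM


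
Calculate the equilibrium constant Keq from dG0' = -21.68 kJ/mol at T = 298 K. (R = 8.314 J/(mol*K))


Keq = exp(-dG0 * 1000 / (R * T))
Keq = exp(-(-21.68) * 1000 / (8.314 * 298))
Keq = 6313.8601

6313.8601


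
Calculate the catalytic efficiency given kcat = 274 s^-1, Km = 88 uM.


Catalytic efficiency = kcat / Km
= 274 / 88
= 3.1136 uM^-1*s^-1

3.1136 uM^-1*s^-1


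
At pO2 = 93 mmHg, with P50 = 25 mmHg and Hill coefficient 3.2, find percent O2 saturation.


Y = pO2^n / (P50^n + pO2^n)
Y = 93^3.2 / (25^3.2 + 93^3.2)
Y = 98.53%

98.53%


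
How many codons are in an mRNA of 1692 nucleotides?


codons = nucleotides / 3
codons = 1692 / 3 = 564

564


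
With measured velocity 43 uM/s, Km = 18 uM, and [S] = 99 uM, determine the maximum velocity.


Vmax = v * (Km + [S]) / [S]
Vmax = 43 * (18 + 99) / 99
Vmax = 50.8182 uM/s

50.8182 uM/s


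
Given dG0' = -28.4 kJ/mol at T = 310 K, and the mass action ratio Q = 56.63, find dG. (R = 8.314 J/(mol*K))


dG = dG0' + RT * ln(Q) / 1000
dG = -28.4 + 8.314 * 310 * ln(56.63) / 1000
dG = -17.9965 kJ/mol

-17.9965 kJ/mol


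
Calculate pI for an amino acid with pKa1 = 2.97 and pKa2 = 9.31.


pI = (pKa1 + pKa2) / 2
pI = (2.97 + 9.31) / 2
pI = 6.14

6.14


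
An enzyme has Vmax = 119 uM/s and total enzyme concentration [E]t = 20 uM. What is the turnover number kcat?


kcat = Vmax / [E]t
kcat = 119 / 20
kcat = 5.95 s^-1

5.95 s^-1


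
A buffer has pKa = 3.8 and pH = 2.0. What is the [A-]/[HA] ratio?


[A-]/[HA] = 10^(pH - pKa)
= 10^(2.0 - 3.8)
= 0.0158

0.0158


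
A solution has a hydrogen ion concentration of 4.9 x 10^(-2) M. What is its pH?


pH = -log10([H+])
pH = -log10(4.9 x 10^(-2))
pH = 1.3098

1.3098


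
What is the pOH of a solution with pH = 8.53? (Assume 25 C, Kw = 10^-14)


pOH = 14 - pH
pOH = 14 - 8.53
pOH = 5.47

5.47


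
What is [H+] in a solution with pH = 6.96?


[H+] = 10^(-pH)
[H+] = 10^(-6.96)
[H+] = 1.096e-07 M

1.096e-07 M


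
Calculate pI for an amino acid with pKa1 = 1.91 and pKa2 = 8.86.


pI = (pKa1 + pKa2) / 2
pI = (1.91 + 8.86) / 2
pI = 5.385

5.385


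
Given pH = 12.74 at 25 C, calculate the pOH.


pOH = 14 - pH
pOH = 14 - 12.74
pOH = 1.26

1.26


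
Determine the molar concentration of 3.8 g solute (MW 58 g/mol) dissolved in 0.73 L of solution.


C = (mass / MW) / volume
C = (3.8 / 58) / 0.73
C = 0.0897 M

0.0897 M


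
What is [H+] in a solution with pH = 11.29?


[H+] = 10^(-pH)
[H+] = 10^(-11.29)
[H+] = 5.129e-12 M

5.129e-12 M


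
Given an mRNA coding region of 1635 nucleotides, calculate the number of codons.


codons = nucleotides / 3
codons = 1635 / 3 = 545

545


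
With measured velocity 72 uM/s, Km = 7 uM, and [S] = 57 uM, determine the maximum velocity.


Vmax = v * (Km + [S]) / [S]
Vmax = 72 * (7 + 57) / 57
Vmax = 80.8421 uM/s

80.8421 uM/s


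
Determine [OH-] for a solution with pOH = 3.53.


[OH-] = 10^(-pOH)
[OH-] = 10^(-3.53)
[OH-] = 2.951e-04 M

2.951e-04 M


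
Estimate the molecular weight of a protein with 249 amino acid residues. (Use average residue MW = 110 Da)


MW = n_residues * 110 Da
MW = 249 * 110
MW = 27390 Da

27390 Da


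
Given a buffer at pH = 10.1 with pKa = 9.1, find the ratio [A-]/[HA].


[A-]/[HA] = 10^(pH - pKa)
= 10^(10.1 - 9.1)
= 10.0

10.0


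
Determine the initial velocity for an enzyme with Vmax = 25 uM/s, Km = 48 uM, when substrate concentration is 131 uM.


v = Vmax * [S] / (Km + [S])
v = 25 * 131 / (48 + 131)
v = 18.2961 uM/s

18.2961 uM/s


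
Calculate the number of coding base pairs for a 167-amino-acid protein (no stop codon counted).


Each amino acid = 1 codon = 3 bp
bp = 167 * 3 = 501 bp

501 bp


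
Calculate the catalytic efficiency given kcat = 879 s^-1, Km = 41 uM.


Catalytic efficiency = kcat / Km
= 879 / 41
= 21.439 uM^-1*s^-1

21.439 uM^-1*s^-1


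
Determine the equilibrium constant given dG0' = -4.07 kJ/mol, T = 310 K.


Keq = exp(-dG0 * 1000 / (R * T))
Keq = exp(-(-4.07) * 1000 / (8.314 * 310))
Keq = 4.8508

4.8508


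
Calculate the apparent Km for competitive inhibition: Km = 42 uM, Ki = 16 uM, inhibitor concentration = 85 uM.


Km_app = Km * (1 + [I]/Ki)
Km_app = 42 * (1 + 85/16)
Km_app = 265.125 uM

265.125 uM


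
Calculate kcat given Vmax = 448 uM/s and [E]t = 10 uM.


kcat = Vmax / [E]t
kcat = 448 / 10
kcat = 44.8 s^-1

44.8 s^-1


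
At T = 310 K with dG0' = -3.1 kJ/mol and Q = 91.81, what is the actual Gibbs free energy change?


dG = dG0' + RT * ln(Q) / 1000
dG = -3.1 + 8.314 * 310 * ln(91.81) / 1000
dG = 8.5489 kJ/mol

8.5489 kJ/mol


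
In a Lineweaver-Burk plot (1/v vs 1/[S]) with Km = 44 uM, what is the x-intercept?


x-intercept = -1/Km
= -1/44
= -0.0227 1/uM

-0.0227 1/uM


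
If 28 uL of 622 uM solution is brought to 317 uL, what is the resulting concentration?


C2 = C1 * V1 / V2
C2 = 622 * 28 / 317
C2 = 54.9401 uM

54.9401 uM


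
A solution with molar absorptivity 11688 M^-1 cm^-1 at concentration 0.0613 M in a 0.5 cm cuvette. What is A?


A = epsilon * c * l
A = 11688 * 0.0613 * 0.5
A = 358.2372

358.2372


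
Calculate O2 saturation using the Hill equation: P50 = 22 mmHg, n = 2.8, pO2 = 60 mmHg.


Y = pO2^n / (P50^n + pO2^n)
Y = 60^2.8 / (22^2.8 + 60^2.8)
Y = 94.32%

94.32%


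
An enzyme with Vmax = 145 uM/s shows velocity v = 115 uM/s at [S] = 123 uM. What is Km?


Km = [S] * (Vmax - v) / v
Km = 123 * (145 - 115) / 115
Km = 32.087 uM

32.087 uM


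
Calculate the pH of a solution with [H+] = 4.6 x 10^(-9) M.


pH = -log10([H+])
pH = -log10(4.6 x 10^(-9))
pH = 8.3372

8.3372


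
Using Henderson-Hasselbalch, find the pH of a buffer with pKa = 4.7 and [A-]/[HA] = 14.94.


pH = pKa + log10([A-]/[HA])
pH = 4.7 + log10(14.94)
pH = 5.8744

5.8744


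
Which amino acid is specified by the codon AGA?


Standard genetic code lookup.
Codon AGA -> Arg

Arg


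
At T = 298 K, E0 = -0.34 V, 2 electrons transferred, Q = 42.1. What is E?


E = E0 - (RT/nF) * ln(Q)
E = -0.34 - (8.314 * 298 / (2 * 96485)) * ln(42.1)
E = -0.388 V

-0.388 V


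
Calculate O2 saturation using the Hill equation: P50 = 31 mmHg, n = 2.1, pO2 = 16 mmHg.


Y = pO2^n / (P50^n + pO2^n)
Y = 16^2.1 / (31^2.1 + 16^2.1)
Y = 19.96%

19.96%


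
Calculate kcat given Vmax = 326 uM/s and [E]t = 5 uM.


kcat = Vmax / [E]t
kcat = 326 / 5
kcat = 65.2 s^-1

65.2 s^-1


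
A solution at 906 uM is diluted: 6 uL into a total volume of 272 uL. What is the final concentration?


C2 = C1 * V1 / V2
C2 = 906 * 6 / 272
C2 = 19.9853 uM

19.9853 uM


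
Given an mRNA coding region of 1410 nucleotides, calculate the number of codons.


codons = nucleotides / 3
codons = 1410 / 3 = 470

470


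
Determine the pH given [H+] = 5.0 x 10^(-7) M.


pH = -log10([H+])
pH = -log10(5.0 x 10^(-7))
pH = 6.301

6.301


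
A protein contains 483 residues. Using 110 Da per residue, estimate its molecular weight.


MW = n_residues * 110 Da
MW = 483 * 110
MW = 53130 Da

53130 Da


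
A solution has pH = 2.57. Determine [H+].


[H+] = 10^(-pH)
[H+] = 10^(-2.57)
[H+] = 0.0027 M

0.0027 M


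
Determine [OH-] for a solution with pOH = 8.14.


[OH-] = 10^(-pOH)
[OH-] = 10^(-8.14)
[OH-] = 7.244e-09 M

7.244e-09 M


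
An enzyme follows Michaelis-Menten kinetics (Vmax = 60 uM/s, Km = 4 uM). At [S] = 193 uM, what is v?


v = Vmax * [S] / (Km + [S])
v = 60 * 193 / (4 + 193)
v = 58.7817 uM/s

58.7817 uM/s


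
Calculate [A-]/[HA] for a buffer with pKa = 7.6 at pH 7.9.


[A-]/[HA] = 10^(pH - pKa)
= 10^(7.9 - 7.6)
= 1.9953

1.9953


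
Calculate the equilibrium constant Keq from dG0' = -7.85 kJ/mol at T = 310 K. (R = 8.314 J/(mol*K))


Keq = exp(-dG0 * 1000 / (R * T))
Keq = exp(-(-7.85) * 1000 / (8.314 * 310))
Keq = 21.0263

21.0263


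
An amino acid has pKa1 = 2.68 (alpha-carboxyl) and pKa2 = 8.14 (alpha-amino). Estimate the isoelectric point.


pI = (pKa1 + pKa2) / 2
pI = (2.68 + 8.14) / 2
pI = 5.41

5.41


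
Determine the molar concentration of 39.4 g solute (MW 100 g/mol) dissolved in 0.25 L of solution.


C = (mass / MW) / volume
C = (39.4 / 100) / 0.25
C = 1.576 M

1.576 M


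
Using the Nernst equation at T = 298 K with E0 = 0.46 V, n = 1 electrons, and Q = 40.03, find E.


E = E0 - (RT/nF) * ln(Q)
E = 0.46 - (8.314 * 298 / (1 * 96485)) * ln(40.03)
E = 0.3653 V

0.3653 V


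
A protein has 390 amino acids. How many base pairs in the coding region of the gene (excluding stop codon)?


Each amino acid = 1 codon = 3 bp
bp = 390 * 3 = 1170 bp

1170 bp


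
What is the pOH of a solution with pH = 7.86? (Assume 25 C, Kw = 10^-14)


pOH = 14 - pH
pOH = 14 - 7.86
pOH = 6.14

6.14


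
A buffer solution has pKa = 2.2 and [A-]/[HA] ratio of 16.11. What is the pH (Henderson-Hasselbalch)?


pH = pKa + log10([A-]/[HA])
pH = 2.2 + log10(16.11)
pH = 3.4071

3.4071


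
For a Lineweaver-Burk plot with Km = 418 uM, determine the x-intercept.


x-intercept = -1/Km
= -1/418
= -0.0024 1/uM

-0.0024 1/uM


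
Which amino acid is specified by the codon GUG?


Standard genetic code lookup.
Codon GUG -> Val

Val


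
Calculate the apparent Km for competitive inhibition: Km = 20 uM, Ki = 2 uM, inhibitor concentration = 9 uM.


Km_app = Km * (1 + [I]/Ki)
Km_app = 20 * (1 + 9/2)
Km_app = 110.0 uM

110.0 uM


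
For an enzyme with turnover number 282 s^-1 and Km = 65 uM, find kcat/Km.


Catalytic efficiency = kcat / Km
= 282 / 65
= 4.3385 uM^-1*s^-1

4.3385 uM^-1*s^-1


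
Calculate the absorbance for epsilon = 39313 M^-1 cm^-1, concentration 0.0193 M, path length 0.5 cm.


A = epsilon * c * l
A = 39313 * 0.0193 * 0.5
A = 379.3705

379.3705


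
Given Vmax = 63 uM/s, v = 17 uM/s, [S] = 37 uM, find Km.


Km = [S] * (Vmax - v) / v
Km = 37 * (63 - 17) / 17
Km = 100.1176 uM

100.1176 uM


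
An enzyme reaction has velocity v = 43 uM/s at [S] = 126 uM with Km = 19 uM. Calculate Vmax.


Vmax = v * (Km + [S]) / [S]
Vmax = 43 * (19 + 126) / 126
Vmax = 49.4841 uM/s

49.4841 uM/s


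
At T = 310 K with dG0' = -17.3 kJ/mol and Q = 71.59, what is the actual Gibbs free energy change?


dG = dG0' + RT * ln(Q) / 1000
dG = -17.3 + 8.314 * 310 * ln(71.59) / 1000
dG = -6.2923 kJ/mol

-6.2923 kJ/mol


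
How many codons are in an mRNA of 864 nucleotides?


codons = nucleotides / 3
codons = 864 / 3 = 288

288


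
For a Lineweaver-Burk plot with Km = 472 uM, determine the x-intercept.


x-intercept = -1/Km
= -1/472
= -0.0021 1/uM

-0.0021 1/uM


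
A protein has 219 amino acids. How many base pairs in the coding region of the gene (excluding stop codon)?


Each amino acid = 1 codon = 3 bp
bp = 219 * 3 = 657 bp

657 bp


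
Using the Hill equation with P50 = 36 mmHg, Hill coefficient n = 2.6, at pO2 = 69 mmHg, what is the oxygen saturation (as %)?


Y = pO2^n / (P50^n + pO2^n)
Y = 69^2.6 / (36^2.6 + 69^2.6)
Y = 84.44%

84.44%


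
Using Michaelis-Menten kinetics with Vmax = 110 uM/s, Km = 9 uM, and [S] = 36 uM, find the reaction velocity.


v = Vmax * [S] / (Km + [S])
v = 110 * 36 / (9 + 36)
v = 88.0 uM/s

88.0 uM/s


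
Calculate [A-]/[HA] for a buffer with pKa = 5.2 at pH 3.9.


[A-]/[HA] = 10^(pH - pKa)
= 10^(3.9 - 5.2)
= 0.0501

0.0501


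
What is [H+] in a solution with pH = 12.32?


[H+] = 10^(-pH)
[H+] = 10^(-12.32)
[H+] = 4.786e-13 M

4.786e-13 M


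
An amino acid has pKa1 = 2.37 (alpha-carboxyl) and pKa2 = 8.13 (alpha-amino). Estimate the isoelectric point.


pI = (pKa1 + pKa2) / 2
pI = (2.37 + 8.13) / 2
pI = 5.25

5.25


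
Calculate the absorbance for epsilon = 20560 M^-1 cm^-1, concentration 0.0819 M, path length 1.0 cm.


A = epsilon * c * l
A = 20560 * 0.0819 * 1.0
A = 1683.864

1683.864


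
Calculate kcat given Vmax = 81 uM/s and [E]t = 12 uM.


kcat = Vmax / [E]t
kcat = 81 / 12
kcat = 6.75 s^-1

6.75 s^-1


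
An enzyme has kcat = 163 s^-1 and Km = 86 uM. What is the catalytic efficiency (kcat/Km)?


Catalytic efficiency = kcat / Km
= 163 / 86
= 1.8953 uM^-1*s^-1

1.8953 uM^-1*s^-1


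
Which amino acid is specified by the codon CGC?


Standard genetic code lookup.
Codon CGC -> Arg

Arg


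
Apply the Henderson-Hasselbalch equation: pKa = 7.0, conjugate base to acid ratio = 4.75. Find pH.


pH = pKa + log10([A-]/[HA])
pH = 7.0 + log10(4.75)
pH = 7.6767

7.6767


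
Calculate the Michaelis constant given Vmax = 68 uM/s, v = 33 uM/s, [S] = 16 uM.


Km = [S] * (Vmax - v) / v
Km = 16 * (68 - 33) / 33
Km = 16.9697 uM

16.9697 uM


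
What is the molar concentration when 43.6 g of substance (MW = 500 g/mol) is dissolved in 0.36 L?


C = (mass / MW) / volume
C = (43.6 / 500) / 0.36
C = 0.2422 M

0.2422 M


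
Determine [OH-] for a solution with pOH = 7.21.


[OH-] = 10^(-pOH)
[OH-] = 10^(-7.21)
[OH-] = 6.166e-08 M

6.166e-08 M


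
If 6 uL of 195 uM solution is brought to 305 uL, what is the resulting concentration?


C2 = C1 * V1 / V2
C2 = 195 * 6 / 305
C2 = 3.8361 uM

3.8361 uM


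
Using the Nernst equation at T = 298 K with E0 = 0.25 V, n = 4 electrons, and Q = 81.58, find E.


E = E0 - (RT/nF) * ln(Q)
E = 0.25 - (8.314 * 298 / (4 * 96485)) * ln(81.58)
E = 0.2217 V

0.2217 V


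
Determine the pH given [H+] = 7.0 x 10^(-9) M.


pH = -log10([H+])
pH = -log10(7.0 x 10^(-9))
pH = 8.1549

8.1549


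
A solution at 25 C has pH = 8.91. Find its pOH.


pOH = 14 - pH
pOH = 14 - 8.91
pOH = 5.09

5.09


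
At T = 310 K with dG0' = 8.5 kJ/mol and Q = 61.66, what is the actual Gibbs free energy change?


dG = dG0' + RT * ln(Q) / 1000
dG = 8.5 + 8.314 * 310 * ln(61.66) / 1000
dG = 19.1229 kJ/mol

19.1229 kJ/mol


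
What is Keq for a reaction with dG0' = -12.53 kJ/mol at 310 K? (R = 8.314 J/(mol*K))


Keq = exp(-dG0 * 1000 / (R * T))
Keq = exp(-(-12.53) * 1000 / (8.314 * 310))
Keq = 129.231

129.231


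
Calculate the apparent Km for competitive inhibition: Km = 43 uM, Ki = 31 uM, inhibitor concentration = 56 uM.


Km_app = Km * (1 + [I]/Ki)
Km_app = 43 * (1 + 56/31)
Km_app = 120.6774 uM

120.6774 uM


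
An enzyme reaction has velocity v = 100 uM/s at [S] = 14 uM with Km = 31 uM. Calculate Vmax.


Vmax = v * (Km + [S]) / [S]
Vmax = 100 * (31 + 14) / 14
Vmax = 321.4286 uM/s

321.4286 uM/s


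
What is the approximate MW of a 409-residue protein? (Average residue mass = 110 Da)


MW = n_residues * 110 Da
MW = 409 * 110
MW = 44990 Da

44990 Da


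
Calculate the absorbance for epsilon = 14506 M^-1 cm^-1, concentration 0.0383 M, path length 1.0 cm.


A = epsilon * c * l
A = 14506 * 0.0383 * 1.0
A = 555.5798

555.5798


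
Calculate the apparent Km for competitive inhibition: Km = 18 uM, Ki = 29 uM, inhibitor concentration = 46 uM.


Km_app = Km * (1 + [I]/Ki)
Km_app = 18 * (1 + 46/29)
Km_app = 46.5517 uM

46.5517 uM


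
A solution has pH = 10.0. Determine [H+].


[H+] = 10^(-pH)
[H+] = 10^(-10.0)
[H+] = 1.000e-10 M

1.000e-10 M


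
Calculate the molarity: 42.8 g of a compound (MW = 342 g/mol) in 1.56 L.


C = (mass / MW) / volume
C = (42.8 / 342) / 1.56
C = 0.0802 M

0.0802 M


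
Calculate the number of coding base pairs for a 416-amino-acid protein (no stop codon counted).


Each amino acid = 1 codon = 3 bp
bp = 416 * 3 = 1248 bp

1248 bp


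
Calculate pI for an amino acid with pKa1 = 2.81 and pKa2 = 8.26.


pI = (pKa1 + pKa2) / 2
pI = (2.81 + 8.26) / 2
pI = 5.535

5.535


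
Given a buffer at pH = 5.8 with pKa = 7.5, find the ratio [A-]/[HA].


[A-]/[HA] = 10^(pH - pKa)
= 10^(5.8 - 7.5)
= 0.02

0.02


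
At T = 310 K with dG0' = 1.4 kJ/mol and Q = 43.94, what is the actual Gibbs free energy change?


dG = dG0' + RT * ln(Q) / 1000
dG = 1.4 + 8.314 * 310 * ln(43.94) / 1000
dG = 11.1496 kJ/mol

11.1496 kJ/mol


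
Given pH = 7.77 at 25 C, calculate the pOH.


pOH = 14 - pH
pOH = 14 - 7.77
pOH = 6.23

6.23


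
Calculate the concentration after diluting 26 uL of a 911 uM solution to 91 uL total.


C2 = C1 * V1 / V2
C2 = 911 * 26 / 91
C2 = 260.2857 uM

260.2857 uM


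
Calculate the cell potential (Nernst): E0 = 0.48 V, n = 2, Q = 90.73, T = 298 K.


E = E0 - (RT/nF) * ln(Q)
E = 0.48 - (8.314 * 298 / (2 * 96485)) * ln(90.73)
E = 0.4221 V

0.4221 V


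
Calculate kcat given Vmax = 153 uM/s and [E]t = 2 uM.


kcat = Vmax / [E]t
kcat = 153 / 2
kcat = 76.5 s^-1

76.5 s^-1


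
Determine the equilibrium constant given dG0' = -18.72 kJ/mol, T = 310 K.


Keq = exp(-dG0 * 1000 / (R * T))
Keq = exp(-(-18.72) * 1000 / (8.314 * 310))
Keq = 1426.9613

1426.9613


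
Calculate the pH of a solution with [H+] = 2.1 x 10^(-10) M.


pH = -log10([H+])
pH = -log10(2.1 x 10^(-10))
pH = 9.6778

9.6778


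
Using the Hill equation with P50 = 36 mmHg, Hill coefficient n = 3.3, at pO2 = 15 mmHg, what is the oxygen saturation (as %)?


Y = pO2^n / (P50^n + pO2^n)
Y = 15^3.3 / (36^3.3 + 15^3.3)
Y = 5.27%

5.27%


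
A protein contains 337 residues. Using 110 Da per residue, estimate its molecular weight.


MW = n_residues * 110 Da
MW = 337 * 110
MW = 37070 Da

37070 Da


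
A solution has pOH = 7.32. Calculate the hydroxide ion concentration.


[OH-] = 10^(-pOH)
[OH-] = 10^(-7.32)
[OH-] = 4.786e-08 M

4.786e-08 M


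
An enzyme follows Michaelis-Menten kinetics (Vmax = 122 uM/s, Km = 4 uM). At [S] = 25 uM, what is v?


v = Vmax * [S] / (Km + [S])
v = 122 * 25 / (4 + 25)
v = 105.1724 uM/s

105.1724 uM/s


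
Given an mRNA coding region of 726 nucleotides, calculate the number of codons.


codons = nucleotides / 3
codons = 726 / 3 = 242

242


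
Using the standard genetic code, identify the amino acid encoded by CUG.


Standard genetic code lookup.
Codon CUG -> Leu

Leu


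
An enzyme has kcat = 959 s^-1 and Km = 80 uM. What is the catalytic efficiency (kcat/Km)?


Catalytic efficiency = kcat / Km
= 959 / 80
= 11.9875 uM^-1*s^-1

11.9875 uM^-1*s^-1


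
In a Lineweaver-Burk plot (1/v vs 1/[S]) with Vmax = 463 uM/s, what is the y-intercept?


y-intercept = 1/Vmax
= 1/463
= 0.0022 s/uM

0.0022 s/uM


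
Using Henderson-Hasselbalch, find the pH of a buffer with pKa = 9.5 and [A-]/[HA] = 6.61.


pH = pKa + log10([A-]/[HA])
pH = 9.5 + log10(6.61)
pH = 10.3202

10.3202


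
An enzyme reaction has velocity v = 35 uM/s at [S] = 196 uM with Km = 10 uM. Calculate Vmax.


Vmax = v * (Km + [S]) / [S]
Vmax = 35 * (10 + 196) / 196
Vmax = 36.7857 uM/s

36.7857 uM/s


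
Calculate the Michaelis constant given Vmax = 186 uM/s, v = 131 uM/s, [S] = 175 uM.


Km = [S] * (Vmax - v) / v
Km = 175 * (186 - 131) / 131
Km = 73.4733 uM

73.4733 uM


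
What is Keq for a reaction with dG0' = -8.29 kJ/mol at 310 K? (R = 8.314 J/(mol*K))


Keq = exp(-dG0 * 1000 / (R * T))
Keq = exp(-(-8.29) * 1000 / (8.314 * 310))
Keq = 24.9405

24.9405


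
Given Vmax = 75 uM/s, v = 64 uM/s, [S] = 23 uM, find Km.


Km = [S] * (Vmax - v) / v
Km = 23 * (75 - 64) / 64
Km = 3.9531 uM

3.9531 uM


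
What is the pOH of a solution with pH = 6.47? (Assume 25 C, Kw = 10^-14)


pOH = 14 - pH
pOH = 14 - 6.47
pOH = 7.53

7.53


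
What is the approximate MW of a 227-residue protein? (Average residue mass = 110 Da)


MW = n_residues * 110 Da
MW = 227 * 110
MW = 24970 Da

24970 Da


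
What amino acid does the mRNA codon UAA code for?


Standard genetic code lookup.
Codon UAA -> Stop

Stop


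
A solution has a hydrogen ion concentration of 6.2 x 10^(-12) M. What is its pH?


pH = -log10([H+])
pH = -log10(6.2 x 10^(-12))
pH = 11.2076

11.2076


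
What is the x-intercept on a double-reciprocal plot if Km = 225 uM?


x-intercept = -1/Km
= -1/225
= -0.0044 1/uM

-0.0044 1/uM


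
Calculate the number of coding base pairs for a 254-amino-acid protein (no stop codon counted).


Each amino acid = 1 codon = 3 bp
bp = 254 * 3 = 762 bp

762 bp


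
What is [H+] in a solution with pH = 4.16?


[H+] = 10^(-pH)
[H+] = 10^(-4.16)
[H+] = 6.918e-05 M

6.918e-05 M


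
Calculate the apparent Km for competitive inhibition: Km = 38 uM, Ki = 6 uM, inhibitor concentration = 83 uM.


Km_app = Km * (1 + [I]/Ki)
Km_app = 38 * (1 + 83/6)
Km_app = 563.6667 uM

563.6667 uM


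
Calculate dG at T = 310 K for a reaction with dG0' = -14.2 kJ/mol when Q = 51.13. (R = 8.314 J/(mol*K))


dG = dG0' + RT * ln(Q) / 1000
dG = -14.2 + 8.314 * 310 * ln(51.13) / 1000
dG = -4.0598 kJ/mol

-4.0598 kJ/mol


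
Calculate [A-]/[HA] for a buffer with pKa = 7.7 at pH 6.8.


[A-]/[HA] = 10^(pH - pKa)
= 10^(6.8 - 7.7)
= 0.1259

0.1259


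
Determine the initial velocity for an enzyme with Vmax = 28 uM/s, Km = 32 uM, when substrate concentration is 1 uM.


v = Vmax * [S] / (Km + [S])
v = 28 * 1 / (32 + 1)
v = 0.8485 uM/s

0.8485 uM/s


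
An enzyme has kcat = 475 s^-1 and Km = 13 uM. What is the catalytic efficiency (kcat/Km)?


Catalytic efficiency = kcat / Km
= 475 / 13
= 36.5385 uM^-1*s^-1

36.5385 uM^-1*s^-1


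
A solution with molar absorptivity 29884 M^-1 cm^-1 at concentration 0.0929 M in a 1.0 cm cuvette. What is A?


A = epsilon * c * l
A = 29884 * 0.0929 * 1.0
A = 2776.2236

2776.2236


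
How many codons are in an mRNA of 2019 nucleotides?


codons = nucleotides / 3
codons = 2019 / 3 = 673

673


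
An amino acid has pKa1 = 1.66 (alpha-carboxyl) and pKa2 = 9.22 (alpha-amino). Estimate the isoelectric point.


pI = (pKa1 + pKa2) / 2
pI = (1.66 + 9.22) / 2
pI = 5.44

5.44


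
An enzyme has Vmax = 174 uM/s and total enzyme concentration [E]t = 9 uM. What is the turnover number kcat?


kcat = Vmax / [E]t
kcat = 174 / 9
kcat = 19.3333 s^-1

19.3333 s^-1
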